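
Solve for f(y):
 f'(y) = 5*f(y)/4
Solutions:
 f(y) = C1*exp(5*y/4)


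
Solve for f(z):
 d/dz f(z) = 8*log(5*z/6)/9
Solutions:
 f(z) = C1 + 8*z*log(z)/9 - 8*z*log(6)/9 - 8*z/9 + 8*z*log(5)/9


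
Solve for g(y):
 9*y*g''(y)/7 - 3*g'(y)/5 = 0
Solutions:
 g(y) = C1 + C2*y^(22/15)


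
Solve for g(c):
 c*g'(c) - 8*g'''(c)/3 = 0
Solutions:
 g(c) = C1 + Integral(C2*airyai(3^(1/3)*c/2) + C3*airybi(3^(1/3)*c/2), c)


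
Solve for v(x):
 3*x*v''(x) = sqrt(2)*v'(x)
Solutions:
 v(x) = C1 + C2*x^(sqrt(2)/3 + 1)


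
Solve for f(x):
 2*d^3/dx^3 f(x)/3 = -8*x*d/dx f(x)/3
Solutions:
 f(x) = C1 + Integral(C2*airyai(-2^(2/3)*x) + C3*airybi(-2^(2/3)*x), x)


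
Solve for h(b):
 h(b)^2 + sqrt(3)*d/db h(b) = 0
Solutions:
 h(b) = 3/(C1 + sqrt(3)*b)


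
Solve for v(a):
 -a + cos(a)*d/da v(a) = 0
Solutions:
 v(a) = C1 + Integral(a/cos(a), a)


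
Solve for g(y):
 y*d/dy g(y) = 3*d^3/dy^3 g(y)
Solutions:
 g(y) = C1 + Integral(C2*airyai(3^(2/3)*y/3) + C3*airybi(3^(2/3)*y/3), y)


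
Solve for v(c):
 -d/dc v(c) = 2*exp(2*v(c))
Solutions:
 v(c) = log(-sqrt(-1/(C1 - 2*c))) - log(2)/2
 v(c) = log(-1/(C1 - 2*c))/2 - log(2)/2


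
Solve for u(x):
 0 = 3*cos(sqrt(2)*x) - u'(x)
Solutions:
 u(x) = C1 + 3*sqrt(2)*sin(sqrt(2)*x)/2


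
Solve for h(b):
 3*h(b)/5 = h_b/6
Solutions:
 h(b) = C1*exp(18*b/5)


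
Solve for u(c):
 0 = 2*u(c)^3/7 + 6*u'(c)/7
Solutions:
 u(c) = -sqrt(6)*sqrt(-1/(C1 - c))/2
 u(c) = sqrt(6)*sqrt(-1/(C1 - c))/2


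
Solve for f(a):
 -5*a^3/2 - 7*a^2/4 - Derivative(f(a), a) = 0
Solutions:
 f(a) = C1 - 5*a^4/8 - 7*a^3/12


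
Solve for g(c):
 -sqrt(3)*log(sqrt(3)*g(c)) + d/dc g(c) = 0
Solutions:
 -2*sqrt(3)*Integral(1/(2*log(_y) + log(3)), (_y, g(c)))/3 = C1 - c


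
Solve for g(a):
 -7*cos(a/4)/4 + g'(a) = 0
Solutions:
 g(a) = C1 + 7*sin(a/4)


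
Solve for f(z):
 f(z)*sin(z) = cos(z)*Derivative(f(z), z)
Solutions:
 f(z) = C1/cos(z)


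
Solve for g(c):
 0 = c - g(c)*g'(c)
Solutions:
 g(c) = -sqrt(C1 + c^2)
 g(c) = sqrt(C1 + c^2)


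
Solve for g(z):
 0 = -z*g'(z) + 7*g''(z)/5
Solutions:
 g(z) = C1 + C2*erfi(sqrt(70)*z/14)


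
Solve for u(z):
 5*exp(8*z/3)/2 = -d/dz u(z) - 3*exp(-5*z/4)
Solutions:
 u(z) = C1 - 15*exp(8*z/3)/16 + 12*exp(-5*z/4)/5


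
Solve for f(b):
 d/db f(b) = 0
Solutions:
 f(b) = C1


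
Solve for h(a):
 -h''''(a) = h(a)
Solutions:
 h(a) = (C1*sin(sqrt(2)*a/2) + C2*cos(sqrt(2)*a/2))*exp(-sqrt(2)*a/2) + (C3*sin(sqrt(2)*a/2) + C4*cos(sqrt(2)*a/2))*exp(sqrt(2)*a/2)


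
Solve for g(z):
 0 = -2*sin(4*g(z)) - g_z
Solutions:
 g(z) = -acos((-C1 - exp(16*z))/(C1 - exp(16*z)))/4 + pi/2
 g(z) = acos((-C1 - exp(16*z))/(C1 - exp(16*z)))/4


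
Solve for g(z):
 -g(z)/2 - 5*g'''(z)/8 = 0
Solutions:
 g(z) = C3*exp(-10^(2/3)*z/5) + (C1*sin(10^(2/3)*sqrt(3)*z/10) + C2*cos(10^(2/3)*sqrt(3)*z/10))*exp(10^(2/3)*z/10)


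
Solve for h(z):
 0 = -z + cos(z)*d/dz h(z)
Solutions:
 h(z) = C1 + Integral(z/cos(z), z)


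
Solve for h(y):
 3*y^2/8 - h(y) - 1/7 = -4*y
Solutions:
 h(y) = 3*y^2/8 + 4*y - 1/7


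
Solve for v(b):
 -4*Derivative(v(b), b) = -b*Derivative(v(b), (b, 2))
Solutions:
 v(b) = C1 + C2*b^5


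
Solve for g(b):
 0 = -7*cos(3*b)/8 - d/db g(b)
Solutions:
 g(b) = C1 - 7*sin(3*b)/24


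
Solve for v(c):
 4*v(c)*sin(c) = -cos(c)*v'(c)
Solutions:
 v(c) = C1*cos(c)^4


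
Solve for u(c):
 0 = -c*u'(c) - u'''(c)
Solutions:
 u(c) = C1 + Integral(C2*airyai(-c) + C3*airybi(-c), c)


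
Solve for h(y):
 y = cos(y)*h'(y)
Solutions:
 h(y) = C1 + Integral(y/cos(y), y)


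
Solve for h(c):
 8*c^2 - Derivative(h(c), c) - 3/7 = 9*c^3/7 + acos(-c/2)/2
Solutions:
 h(c) = C1 - 9*c^4/28 + 8*c^3/3 - c*acos(-c/2)/2 - 3*c/7 - sqrt(4 - c^2)/2


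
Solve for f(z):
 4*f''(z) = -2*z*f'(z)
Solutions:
 f(z) = C1 + C2*erf(z/2)


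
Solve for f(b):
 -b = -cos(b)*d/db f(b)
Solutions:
 f(b) = C1 + Integral(b/cos(b), b)


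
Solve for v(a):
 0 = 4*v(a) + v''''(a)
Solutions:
 v(a) = (C1*sin(a) + C2*cos(a))*exp(-a) + (C3*sin(a) + C4*cos(a))*exp(a)


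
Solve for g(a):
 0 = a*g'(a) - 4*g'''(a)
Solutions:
 g(a) = C1 + Integral(C2*airyai(2^(1/3)*a/2) + C3*airybi(2^(1/3)*a/2), a)


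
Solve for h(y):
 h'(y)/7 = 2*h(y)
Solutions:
 h(y) = C1*exp(14*y)


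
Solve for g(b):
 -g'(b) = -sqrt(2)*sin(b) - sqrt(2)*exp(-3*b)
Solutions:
 g(b) = C1 - sqrt(2)*cos(b) - sqrt(2)*exp(-3*b)/3


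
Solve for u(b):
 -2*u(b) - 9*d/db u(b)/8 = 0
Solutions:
 u(b) = C1*exp(-16*b/9)


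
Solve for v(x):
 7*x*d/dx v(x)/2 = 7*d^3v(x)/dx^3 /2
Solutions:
 v(x) = C1 + Integral(C2*airyai(x) + C3*airybi(x), x)


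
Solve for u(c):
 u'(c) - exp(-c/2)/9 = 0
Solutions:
 u(c) = C1 - 2*exp(-c/2)/9


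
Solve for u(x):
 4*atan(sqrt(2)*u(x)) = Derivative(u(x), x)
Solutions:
 Integral(1/atan(sqrt(2)*_y), (_y, u(x))) = C1 + 4*x


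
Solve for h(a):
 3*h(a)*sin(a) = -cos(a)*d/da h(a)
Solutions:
 h(a) = C1*cos(a)^3


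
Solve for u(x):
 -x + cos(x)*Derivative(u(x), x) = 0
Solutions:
 u(x) = C1 + Integral(x/cos(x), x)


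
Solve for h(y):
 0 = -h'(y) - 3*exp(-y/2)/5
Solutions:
 h(y) = C1 + 6*exp(-y/2)/5


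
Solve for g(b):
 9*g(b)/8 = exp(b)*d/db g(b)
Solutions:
 g(b) = C1*exp(-9*exp(-b)/8)


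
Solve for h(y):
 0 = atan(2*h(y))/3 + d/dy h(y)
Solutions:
 Integral(1/atan(2*_y), (_y, h(y))) = C1 - y/3


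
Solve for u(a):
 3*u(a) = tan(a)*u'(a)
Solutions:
 u(a) = C1*sin(a)^3


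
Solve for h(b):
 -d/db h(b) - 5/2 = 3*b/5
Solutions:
 h(b) = C1 - 3*b^2/10 - 5*b/2


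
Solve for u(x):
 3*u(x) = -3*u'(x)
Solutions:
 u(x) = C1*exp(-x)


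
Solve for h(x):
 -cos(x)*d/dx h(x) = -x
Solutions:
 h(x) = C1 + Integral(x/cos(x), x)


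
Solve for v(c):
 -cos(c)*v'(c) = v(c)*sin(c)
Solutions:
 v(c) = C1*cos(c)


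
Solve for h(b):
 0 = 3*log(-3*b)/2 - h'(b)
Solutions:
 h(b) = C1 + 3*b*log(-b)/2 + 3*b*(-1 + log(3))/2


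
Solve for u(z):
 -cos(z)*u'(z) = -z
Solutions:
 u(z) = C1 + Integral(z/cos(z), z)


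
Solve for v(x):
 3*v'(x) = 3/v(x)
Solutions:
 v(x) = -sqrt(C1 + 2*x)
 v(x) = sqrt(C1 + 2*x)


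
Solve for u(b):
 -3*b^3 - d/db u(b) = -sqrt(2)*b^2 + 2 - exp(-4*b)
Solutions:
 u(b) = C1 - 3*b^4/4 + sqrt(2)*b^3/3 - 2*b - exp(-4*b)/4


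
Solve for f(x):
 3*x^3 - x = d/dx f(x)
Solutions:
 f(x) = C1 + 3*x^4/4 - x^2/2


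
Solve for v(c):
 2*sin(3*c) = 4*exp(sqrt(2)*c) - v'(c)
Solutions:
 v(c) = C1 + 2*sqrt(2)*exp(sqrt(2)*c) + 2*cos(3*c)/3


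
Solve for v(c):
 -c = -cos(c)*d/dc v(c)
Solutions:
 v(c) = C1 + Integral(c/cos(c), c)


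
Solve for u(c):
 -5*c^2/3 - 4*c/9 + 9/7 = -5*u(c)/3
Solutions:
 u(c) = c^2 + 4*c/15 - 27/35


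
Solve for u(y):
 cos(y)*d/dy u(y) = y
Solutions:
 u(y) = C1 + Integral(y/cos(y), y)


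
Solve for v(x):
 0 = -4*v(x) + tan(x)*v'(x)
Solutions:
 v(x) = C1*sin(x)^4


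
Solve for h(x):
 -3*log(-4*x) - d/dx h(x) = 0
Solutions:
 h(x) = C1 - 3*x*log(-x) + 3*x*(1 - 2*log(2))


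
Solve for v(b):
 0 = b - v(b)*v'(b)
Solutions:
 v(b) = -sqrt(C1 + b^2)
 v(b) = sqrt(C1 + b^2)


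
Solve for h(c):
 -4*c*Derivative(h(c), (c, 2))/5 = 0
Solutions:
 h(c) = C1 + C2*c


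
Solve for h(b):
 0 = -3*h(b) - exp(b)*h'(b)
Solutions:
 h(b) = C1*exp(3*exp(-b))


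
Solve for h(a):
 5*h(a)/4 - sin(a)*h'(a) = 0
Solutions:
 h(a) = C1*(cos(a) - 1)^(5/8)/(cos(a) + 1)^(5/8)


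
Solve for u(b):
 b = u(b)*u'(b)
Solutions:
 u(b) = -sqrt(C1 + b^2)
 u(b) = sqrt(C1 + b^2)


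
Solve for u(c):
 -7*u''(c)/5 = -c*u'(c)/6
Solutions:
 u(c) = C1 + C2*erfi(sqrt(105)*c/42)


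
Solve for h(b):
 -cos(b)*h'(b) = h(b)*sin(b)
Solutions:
 h(b) = C1*cos(b)


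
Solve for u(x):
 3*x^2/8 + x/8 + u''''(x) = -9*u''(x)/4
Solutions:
 u(x) = C1 + C2*x + C3*sin(3*x/2) + C4*cos(3*x/2) - x^4/72 - x^3/108 + 2*x^2/27


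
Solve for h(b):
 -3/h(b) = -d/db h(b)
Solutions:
 h(b) = -sqrt(C1 + 6*b)
 h(b) = sqrt(C1 + 6*b)


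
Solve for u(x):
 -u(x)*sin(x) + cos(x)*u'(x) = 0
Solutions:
 u(x) = C1/cos(x)


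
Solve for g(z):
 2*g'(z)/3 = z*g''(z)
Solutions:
 g(z) = C1 + C2*z^(5/3)


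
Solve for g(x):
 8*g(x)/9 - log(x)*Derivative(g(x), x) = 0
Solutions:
 g(x) = C1*exp(8*li(x)/9)


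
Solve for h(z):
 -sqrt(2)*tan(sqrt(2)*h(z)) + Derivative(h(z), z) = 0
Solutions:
 h(z) = sqrt(2)*(pi - asin(C1*exp(2*z)))/2
 h(z) = sqrt(2)*asin(C1*exp(2*z))/2


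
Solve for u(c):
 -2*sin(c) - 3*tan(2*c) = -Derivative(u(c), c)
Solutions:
 u(c) = C1 - 3*log(cos(2*c))/2 - 2*cos(c)


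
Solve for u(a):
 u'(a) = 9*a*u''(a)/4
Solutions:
 u(a) = C1 + C2*a^(13/9)


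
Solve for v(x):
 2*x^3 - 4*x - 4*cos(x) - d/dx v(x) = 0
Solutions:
 v(x) = C1 + x^4/2 - 2*x^2 - 4*sin(x)


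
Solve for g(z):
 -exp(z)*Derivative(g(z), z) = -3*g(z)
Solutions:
 g(z) = C1*exp(-3*exp(-z))


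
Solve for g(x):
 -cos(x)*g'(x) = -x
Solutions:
 g(x) = C1 + Integral(x/cos(x), x)


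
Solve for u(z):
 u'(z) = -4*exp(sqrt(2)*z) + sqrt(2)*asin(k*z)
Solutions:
 u(z) = C1 + sqrt(2)*Piecewise((z*asin(k*z) + sqrt(-k^2*z^2 + 1)/k, Ne(k, 0)), (0, True)) - 2*sqrt(2)*exp(sqrt(2)*z)


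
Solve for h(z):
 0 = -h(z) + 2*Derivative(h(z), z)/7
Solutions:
 h(z) = C1*exp(7*z/2)


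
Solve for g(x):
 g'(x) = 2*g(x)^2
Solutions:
 g(x) = -1/(C1 + 2*x)


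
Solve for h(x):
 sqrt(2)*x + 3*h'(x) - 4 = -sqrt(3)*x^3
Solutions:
 h(x) = C1 - sqrt(3)*x^4/12 - sqrt(2)*x^2/6 + 4*x/3


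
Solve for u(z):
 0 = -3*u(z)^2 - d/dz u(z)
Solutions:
 u(z) = 1/(C1 + 3*z)


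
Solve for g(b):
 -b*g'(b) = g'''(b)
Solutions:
 g(b) = C1 + Integral(C2*airyai(-b) + C3*airybi(-b), b)


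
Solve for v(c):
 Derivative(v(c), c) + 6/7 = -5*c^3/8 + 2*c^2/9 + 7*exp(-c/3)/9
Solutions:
 v(c) = C1 - 5*c^4/32 + 2*c^3/27 - 6*c/7 - 7*exp(-c/3)/3


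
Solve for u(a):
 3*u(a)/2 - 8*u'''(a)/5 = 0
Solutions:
 u(a) = C3*exp(15^(1/3)*2^(2/3)*a/4) + (C1*sin(2^(2/3)*3^(5/6)*5^(1/3)*a/8) + C2*cos(2^(2/3)*3^(5/6)*5^(1/3)*a/8))*exp(-15^(1/3)*2^(2/3)*a/8)


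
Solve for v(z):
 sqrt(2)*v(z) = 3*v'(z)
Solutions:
 v(z) = C1*exp(sqrt(2)*z/3)


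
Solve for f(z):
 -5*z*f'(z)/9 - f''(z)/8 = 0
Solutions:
 f(z) = C1 + C2*erf(2*sqrt(5)*z/3)


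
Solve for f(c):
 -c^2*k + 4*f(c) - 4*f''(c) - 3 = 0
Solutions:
 f(c) = C1*exp(-c) + C2*exp(c) + c^2*k/4 + k/2 + 3/4


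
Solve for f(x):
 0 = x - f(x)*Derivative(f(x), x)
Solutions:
 f(x) = -sqrt(C1 + x^2)
 f(x) = sqrt(C1 + x^2)


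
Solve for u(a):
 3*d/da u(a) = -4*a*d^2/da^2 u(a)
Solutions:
 u(a) = C1 + C2*a^(1/4)


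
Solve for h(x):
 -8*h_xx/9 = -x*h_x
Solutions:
 h(x) = C1 + C2*erfi(3*x/4)


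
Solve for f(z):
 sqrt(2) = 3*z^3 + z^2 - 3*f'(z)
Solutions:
 f(z) = C1 + z^4/4 + z^3/9 - sqrt(2)*z/3


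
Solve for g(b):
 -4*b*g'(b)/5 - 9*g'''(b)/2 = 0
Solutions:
 g(b) = C1 + Integral(C2*airyai(-2*75^(1/3)*b/15) + C3*airybi(-2*75^(1/3)*b/15), b)


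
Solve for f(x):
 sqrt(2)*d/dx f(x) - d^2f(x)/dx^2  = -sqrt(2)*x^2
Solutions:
 f(x) = C1 + C2*exp(sqrt(2)*x) - x^3/3 - sqrt(2)*x^2/2 - x


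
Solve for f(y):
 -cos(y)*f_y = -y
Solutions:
 f(y) = C1 + Integral(y/cos(y), y)


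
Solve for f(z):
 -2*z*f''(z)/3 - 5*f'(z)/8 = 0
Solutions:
 f(z) = C1 + C2*z^(1/16)


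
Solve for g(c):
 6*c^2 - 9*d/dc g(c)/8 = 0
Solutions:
 g(c) = C1 + 16*c^3/9


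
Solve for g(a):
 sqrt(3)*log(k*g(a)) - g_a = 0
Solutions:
 li(k*g(a))/k = C1 + sqrt(3)*a


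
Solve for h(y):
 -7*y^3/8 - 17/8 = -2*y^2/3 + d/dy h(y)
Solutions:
 h(y) = C1 - 7*y^4/32 + 2*y^3/9 - 17*y/8


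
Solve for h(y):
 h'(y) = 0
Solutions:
 h(y) = C1


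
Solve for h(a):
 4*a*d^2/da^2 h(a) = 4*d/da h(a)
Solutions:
 h(a) = C1 + C2*a^2


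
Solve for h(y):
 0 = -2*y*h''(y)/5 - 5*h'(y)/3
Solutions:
 h(y) = C1 + C2/y^(19/6)


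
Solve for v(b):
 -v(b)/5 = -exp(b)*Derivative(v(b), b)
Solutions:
 v(b) = C1*exp(-exp(-b)/5)


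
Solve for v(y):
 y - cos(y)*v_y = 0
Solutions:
 v(y) = C1 + Integral(y/cos(y), y)


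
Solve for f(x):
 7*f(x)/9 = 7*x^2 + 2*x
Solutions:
 f(x) = 9*x*(7*x + 2)/7


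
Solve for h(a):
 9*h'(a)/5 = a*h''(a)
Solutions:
 h(a) = C1 + C2*a^(14/5)


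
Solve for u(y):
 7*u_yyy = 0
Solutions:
 u(y) = C1 + C2*y + C3*y^2


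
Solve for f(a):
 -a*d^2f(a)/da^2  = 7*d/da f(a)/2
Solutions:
 f(a) = C1 + C2/a^(5/2)


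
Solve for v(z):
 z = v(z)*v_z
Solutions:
 v(z) = -sqrt(C1 + z^2)
 v(z) = sqrt(C1 + z^2)


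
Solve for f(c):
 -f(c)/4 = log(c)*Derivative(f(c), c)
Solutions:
 f(c) = C1*exp(-li(c)/4)


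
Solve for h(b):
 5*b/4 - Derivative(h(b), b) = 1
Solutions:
 h(b) = C1 + 5*b^2/8 - b


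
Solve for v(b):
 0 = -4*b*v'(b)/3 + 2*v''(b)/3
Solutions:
 v(b) = C1 + C2*erfi(b)


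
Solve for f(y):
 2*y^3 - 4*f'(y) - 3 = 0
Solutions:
 f(y) = C1 + y^4/8 - 3*y/4


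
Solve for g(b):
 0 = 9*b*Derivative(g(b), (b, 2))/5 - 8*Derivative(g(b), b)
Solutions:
 g(b) = C1 + C2*b^(49/9)


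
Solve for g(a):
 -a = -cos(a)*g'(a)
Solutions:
 g(a) = C1 + Integral(a/cos(a), a)


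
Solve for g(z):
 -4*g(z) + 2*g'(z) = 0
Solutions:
 g(z) = C1*exp(2*z)


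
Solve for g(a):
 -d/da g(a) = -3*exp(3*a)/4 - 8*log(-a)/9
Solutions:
 g(a) = C1 + 8*a*log(-a)/9 - 8*a/9 + exp(3*a)/4


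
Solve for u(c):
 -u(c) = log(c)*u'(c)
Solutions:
 u(c) = C1*exp(-li(c))


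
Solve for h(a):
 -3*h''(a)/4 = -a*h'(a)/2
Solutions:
 h(a) = C1 + C2*erfi(sqrt(3)*a/3)


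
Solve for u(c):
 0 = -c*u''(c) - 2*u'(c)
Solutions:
 u(c) = C1 + C2/c


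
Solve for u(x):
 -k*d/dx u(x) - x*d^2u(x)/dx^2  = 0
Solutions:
 u(x) = C1 + x^(1 - re(k))*(C2*sin(log(x)*Abs(im(k))) + C3*cos(log(x)*im(k)))


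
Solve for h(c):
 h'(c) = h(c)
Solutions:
 h(c) = C1*exp(c)


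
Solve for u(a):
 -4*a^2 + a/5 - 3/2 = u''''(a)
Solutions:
 u(a) = C1 + C2*a + C3*a^2 + C4*a^3 - a^6/90 + a^5/600 - a^4/16


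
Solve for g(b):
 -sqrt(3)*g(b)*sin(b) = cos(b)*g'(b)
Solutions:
 g(b) = C1*cos(b)^(sqrt(3))


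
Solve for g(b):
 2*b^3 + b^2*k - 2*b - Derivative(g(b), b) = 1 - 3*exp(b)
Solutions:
 g(b) = C1 + b^4/2 + b^3*k/3 - b^2 - b + 3*exp(b)


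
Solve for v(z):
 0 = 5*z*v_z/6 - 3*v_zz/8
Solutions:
 v(z) = C1 + C2*erfi(sqrt(10)*z/3)


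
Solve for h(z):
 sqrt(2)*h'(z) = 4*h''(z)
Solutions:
 h(z) = C1 + C2*exp(sqrt(2)*z/4)


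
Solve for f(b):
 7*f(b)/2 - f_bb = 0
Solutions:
 f(b) = C1*exp(-sqrt(14)*b/2) + C2*exp(sqrt(14)*b/2)


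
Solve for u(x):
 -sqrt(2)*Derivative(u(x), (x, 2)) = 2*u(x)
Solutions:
 u(x) = C1*sin(2^(1/4)*x) + C2*cos(2^(1/4)*x)


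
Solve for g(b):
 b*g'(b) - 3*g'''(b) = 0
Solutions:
 g(b) = C1 + Integral(C2*airyai(3^(2/3)*b/3) + C3*airybi(3^(2/3)*b/3), b)


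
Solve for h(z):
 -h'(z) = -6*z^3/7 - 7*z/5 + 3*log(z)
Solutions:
 h(z) = C1 + 3*z^4/14 + 7*z^2/10 - 3*z*log(z) + 3*z


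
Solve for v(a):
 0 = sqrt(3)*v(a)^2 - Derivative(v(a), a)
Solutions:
 v(a) = -1/(C1 + sqrt(3)*a)


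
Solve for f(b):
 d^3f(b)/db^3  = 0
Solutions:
 f(b) = C1 + C2*b + C3*b^2


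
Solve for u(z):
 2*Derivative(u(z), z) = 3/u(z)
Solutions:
 u(z) = -sqrt(C1 + 3*z)
 u(z) = sqrt(C1 + 3*z)


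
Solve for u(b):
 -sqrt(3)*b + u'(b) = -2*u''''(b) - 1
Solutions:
 u(b) = C1 + C4*exp(-2^(2/3)*b/2) + sqrt(3)*b^2/2 - b + (C2*sin(2^(2/3)*sqrt(3)*b/4) + C3*cos(2^(2/3)*sqrt(3)*b/4))*exp(2^(2/3)*b/4)


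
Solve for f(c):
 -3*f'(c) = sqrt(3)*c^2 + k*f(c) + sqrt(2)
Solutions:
 f(c) = C1*exp(-c*k/3) - sqrt(3)*c^2/k + 6*sqrt(3)*c/k^2 - sqrt(2)/k - 18*sqrt(3)/k^3


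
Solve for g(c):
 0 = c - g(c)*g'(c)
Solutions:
 g(c) = -sqrt(C1 + c^2)
 g(c) = sqrt(C1 + c^2)


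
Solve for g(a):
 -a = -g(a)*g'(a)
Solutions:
 g(a) = -sqrt(C1 + a^2)
 g(a) = sqrt(C1 + a^2)


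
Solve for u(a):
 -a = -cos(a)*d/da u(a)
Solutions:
 u(a) = C1 + Integral(a/cos(a), a)


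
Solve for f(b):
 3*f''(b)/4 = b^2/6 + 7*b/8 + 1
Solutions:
 f(b) = C1 + C2*b + b^4/54 + 7*b^3/36 + 2*b^2/3


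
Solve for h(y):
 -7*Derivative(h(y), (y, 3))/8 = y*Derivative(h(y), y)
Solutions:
 h(y) = C1 + Integral(C2*airyai(-2*7^(2/3)*y/7) + C3*airybi(-2*7^(2/3)*y/7), y)


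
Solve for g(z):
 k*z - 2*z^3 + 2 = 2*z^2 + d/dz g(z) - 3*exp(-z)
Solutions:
 g(z) = C1 + k*z^2/2 - z^4/2 - 2*z^3/3 + 2*z - 3*exp(-z)


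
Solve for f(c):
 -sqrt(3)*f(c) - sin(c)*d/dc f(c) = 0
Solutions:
 f(c) = C1*(cos(c) + 1)^(sqrt(3)/2)/(cos(c) - 1)^(sqrt(3)/2)


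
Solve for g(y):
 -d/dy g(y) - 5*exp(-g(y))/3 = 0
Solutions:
 g(y) = log(C1 - 5*y/3)


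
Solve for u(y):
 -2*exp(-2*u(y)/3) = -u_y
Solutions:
 u(y) = 3*log(-sqrt(C1 + 2*y)) - 3*log(3) + 3*log(6)/2
 u(y) = 3*log(C1 + 2*y)/2 - 3*log(3) + 3*log(6)/2


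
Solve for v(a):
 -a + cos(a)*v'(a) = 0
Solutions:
 v(a) = C1 + Integral(a/cos(a), a)


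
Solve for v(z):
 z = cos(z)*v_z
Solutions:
 v(z) = C1 + Integral(z/cos(z), z)


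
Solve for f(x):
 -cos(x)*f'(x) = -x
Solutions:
 f(x) = C1 + Integral(x/cos(x), x)


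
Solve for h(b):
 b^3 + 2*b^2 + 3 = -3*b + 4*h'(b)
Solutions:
 h(b) = C1 + b^4/16 + b^3/6 + 3*b^2/8 + 3*b/4


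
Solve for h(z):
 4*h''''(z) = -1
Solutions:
 h(z) = C1 + C2*z + C3*z^2 + C4*z^3 - z^4/96


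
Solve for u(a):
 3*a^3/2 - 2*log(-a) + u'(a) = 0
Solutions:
 u(a) = C1 - 3*a^4/8 + 2*a*log(-a) - 2*a


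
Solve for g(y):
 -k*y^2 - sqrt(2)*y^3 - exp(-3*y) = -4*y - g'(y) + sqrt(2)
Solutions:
 g(y) = C1 + k*y^3/3 + sqrt(2)*y^4/4 - 2*y^2 + sqrt(2)*y - exp(-3*y)/3


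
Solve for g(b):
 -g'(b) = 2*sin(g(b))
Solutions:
 g(b) = -acos((-C1 - exp(4*b))/(C1 - exp(4*b))) + 2*pi
 g(b) = acos((-C1 - exp(4*b))/(C1 - exp(4*b)))


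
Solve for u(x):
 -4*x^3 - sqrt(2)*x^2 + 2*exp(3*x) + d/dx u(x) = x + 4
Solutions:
 u(x) = C1 + x^4 + sqrt(2)*x^3/3 + x^2/2 + 4*x - 2*exp(3*x)/3


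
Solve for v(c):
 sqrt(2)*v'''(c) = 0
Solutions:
 v(c) = C1 + C2*c + C3*c^2


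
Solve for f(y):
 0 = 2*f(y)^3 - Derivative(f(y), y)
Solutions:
 f(y) = -sqrt(2)*sqrt(-1/(C1 + 2*y))/2
 f(y) = sqrt(2)*sqrt(-1/(C1 + 2*y))/2


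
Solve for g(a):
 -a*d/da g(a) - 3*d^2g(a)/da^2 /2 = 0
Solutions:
 g(a) = C1 + C2*erf(sqrt(3)*a/3)


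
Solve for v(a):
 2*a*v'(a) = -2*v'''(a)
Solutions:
 v(a) = C1 + Integral(C2*airyai(-a) + C3*airybi(-a), a)


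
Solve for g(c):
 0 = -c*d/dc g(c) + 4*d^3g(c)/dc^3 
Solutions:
 g(c) = C1 + Integral(C2*airyai(2^(1/3)*c/2) + C3*airybi(2^(1/3)*c/2), c)


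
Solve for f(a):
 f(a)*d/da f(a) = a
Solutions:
 f(a) = -sqrt(C1 + a^2)
 f(a) = sqrt(C1 + a^2)


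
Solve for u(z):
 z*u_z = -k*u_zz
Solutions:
 u(z) = C1 + C2*sqrt(k)*erf(sqrt(2)*z*sqrt(1/k)/2)


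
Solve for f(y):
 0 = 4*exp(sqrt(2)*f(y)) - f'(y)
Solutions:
 f(y) = sqrt(2)*(2*log(-1/(C1 + 4*y)) - log(2))/4


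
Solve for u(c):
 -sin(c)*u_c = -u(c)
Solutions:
 u(c) = C1*sqrt(cos(c) - 1)/sqrt(cos(c) + 1)


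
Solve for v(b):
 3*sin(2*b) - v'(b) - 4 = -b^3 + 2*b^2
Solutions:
 v(b) = C1 + b^4/4 - 2*b^3/3 - 4*b - 3*cos(2*b)/2


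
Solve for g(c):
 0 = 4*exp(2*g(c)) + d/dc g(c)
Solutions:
 g(c) = log(-sqrt(-1/(C1 - 4*c))) - log(2)/2
 g(c) = log(-1/(C1 - 4*c))/2 - log(2)/2


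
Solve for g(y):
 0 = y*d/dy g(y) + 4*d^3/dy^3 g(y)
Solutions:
 g(y) = C1 + Integral(C2*airyai(-2^(1/3)*y/2) + C3*airybi(-2^(1/3)*y/2), y)


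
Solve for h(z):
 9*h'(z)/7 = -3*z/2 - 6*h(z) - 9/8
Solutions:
 h(z) = C1*exp(-14*z/3) - z/4 - 15/112


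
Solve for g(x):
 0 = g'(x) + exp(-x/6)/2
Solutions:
 g(x) = C1 + 3*exp(-x/6)


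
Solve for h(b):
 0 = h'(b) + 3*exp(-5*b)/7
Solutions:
 h(b) = C1 + 3*exp(-5*b)/35


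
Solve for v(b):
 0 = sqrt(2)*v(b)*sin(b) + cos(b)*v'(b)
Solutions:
 v(b) = C1*cos(b)^(sqrt(2))


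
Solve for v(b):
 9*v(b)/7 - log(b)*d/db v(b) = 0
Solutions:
 v(b) = C1*exp(9*li(b)/7)


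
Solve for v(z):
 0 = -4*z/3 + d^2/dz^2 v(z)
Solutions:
 v(z) = C1 + C2*z + 2*z^3/9


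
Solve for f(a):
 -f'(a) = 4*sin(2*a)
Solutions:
 f(a) = C1 + 2*cos(2*a)


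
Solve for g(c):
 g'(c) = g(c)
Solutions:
 g(c) = C1*exp(c)


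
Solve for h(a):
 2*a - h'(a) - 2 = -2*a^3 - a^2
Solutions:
 h(a) = C1 + a^4/2 + a^3/3 + a^2 - 2*a


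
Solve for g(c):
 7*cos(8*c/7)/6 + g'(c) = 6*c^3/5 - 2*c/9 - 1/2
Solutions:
 g(c) = C1 + 3*c^4/10 - c^2/9 - c/2 - 49*sin(8*c/7)/48


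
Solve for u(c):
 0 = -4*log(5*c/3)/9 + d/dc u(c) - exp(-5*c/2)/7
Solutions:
 u(c) = C1 + 4*c*log(c)/9 + 4*c*(-log(3) - 1 + log(5))/9 - 2*exp(-5*c/2)/35


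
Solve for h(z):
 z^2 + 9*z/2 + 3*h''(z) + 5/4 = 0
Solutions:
 h(z) = C1 + C2*z - z^4/36 - z^3/4 - 5*z^2/24


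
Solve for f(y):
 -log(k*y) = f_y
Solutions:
 f(y) = C1 - y*log(k*y) + y


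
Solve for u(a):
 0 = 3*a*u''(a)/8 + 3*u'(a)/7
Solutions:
 u(a) = C1 + C2/a^(1/7)


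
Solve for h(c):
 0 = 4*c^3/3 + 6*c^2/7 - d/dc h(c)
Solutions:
 h(c) = C1 + c^4/3 + 2*c^3/7


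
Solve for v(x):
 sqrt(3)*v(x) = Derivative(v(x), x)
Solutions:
 v(x) = C1*exp(sqrt(3)*x)


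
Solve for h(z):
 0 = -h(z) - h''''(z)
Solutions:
 h(z) = (C1*sin(sqrt(2)*z/2) + C2*cos(sqrt(2)*z/2))*exp(-sqrt(2)*z/2) + (C3*sin(sqrt(2)*z/2) + C4*cos(sqrt(2)*z/2))*exp(sqrt(2)*z/2)


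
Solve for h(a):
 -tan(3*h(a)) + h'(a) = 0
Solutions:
 h(a) = -asin(C1*exp(3*a))/3 + pi/3
 h(a) = asin(C1*exp(3*a))/3


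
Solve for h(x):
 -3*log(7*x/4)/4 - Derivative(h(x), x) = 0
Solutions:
 h(x) = C1 - 3*x*log(x)/4 - 3*x*log(7)/4 + 3*x/4 + 3*x*log(2)/2


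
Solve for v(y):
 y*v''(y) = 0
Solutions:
 v(y) = C1 + C2*y


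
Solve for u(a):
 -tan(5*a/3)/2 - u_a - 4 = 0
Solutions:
 u(a) = C1 - 4*a + 3*log(cos(5*a/3))/10


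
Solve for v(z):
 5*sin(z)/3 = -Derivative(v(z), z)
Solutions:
 v(z) = C1 + 5*cos(z)/3


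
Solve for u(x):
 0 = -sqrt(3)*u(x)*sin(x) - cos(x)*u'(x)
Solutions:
 u(x) = C1*cos(x)^(sqrt(3))


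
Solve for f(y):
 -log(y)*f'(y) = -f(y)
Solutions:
 f(y) = C1*exp(li(y))


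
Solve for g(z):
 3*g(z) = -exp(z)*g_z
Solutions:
 g(z) = C1*exp(3*exp(-z))


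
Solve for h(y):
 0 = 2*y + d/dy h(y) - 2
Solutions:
 h(y) = C1 - y^2 + 2*y


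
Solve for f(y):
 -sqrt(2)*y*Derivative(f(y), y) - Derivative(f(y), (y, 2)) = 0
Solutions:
 f(y) = C1 + C2*erf(2^(3/4)*y/2)


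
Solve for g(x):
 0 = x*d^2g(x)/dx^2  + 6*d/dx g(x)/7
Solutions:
 g(x) = C1 + C2*x^(1/7)


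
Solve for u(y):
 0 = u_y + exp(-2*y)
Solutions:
 u(y) = C1 + exp(-2*y)/2


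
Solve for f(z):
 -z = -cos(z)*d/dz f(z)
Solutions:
 f(z) = C1 + Integral(z/cos(z), z)


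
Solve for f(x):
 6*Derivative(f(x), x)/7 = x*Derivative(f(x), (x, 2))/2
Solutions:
 f(x) = C1 + C2*x^(19/7)


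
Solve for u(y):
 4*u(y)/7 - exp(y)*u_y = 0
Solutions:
 u(y) = C1*exp(-4*exp(-y)/7)


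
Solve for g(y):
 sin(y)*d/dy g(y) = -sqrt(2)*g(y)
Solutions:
 g(y) = C1*(cos(y) + 1)^(sqrt(2)/2)/(cos(y) - 1)^(sqrt(2)/2)


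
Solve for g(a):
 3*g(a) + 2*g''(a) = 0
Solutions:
 g(a) = C1*sin(sqrt(6)*a/2) + C2*cos(sqrt(6)*a/2)


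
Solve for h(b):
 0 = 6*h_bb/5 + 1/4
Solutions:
 h(b) = C1 + C2*b - 5*b^2/48


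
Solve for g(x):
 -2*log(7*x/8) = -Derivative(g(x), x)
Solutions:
 g(x) = C1 + 2*x*log(x) - 2*x + x*log(49/64)


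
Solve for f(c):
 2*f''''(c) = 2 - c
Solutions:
 f(c) = C1 + C2*c + C3*c^2 + C4*c^3 - c^5/240 + c^4/24


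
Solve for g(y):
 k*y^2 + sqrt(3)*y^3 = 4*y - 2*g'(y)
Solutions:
 g(y) = C1 - k*y^3/6 - sqrt(3)*y^4/8 + y^2


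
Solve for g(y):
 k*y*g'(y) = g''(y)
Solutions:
 g(y) = Piecewise((-sqrt(2)*sqrt(pi)*C1*erf(sqrt(2)*y*sqrt(-k)/2)/(2*sqrt(-k)) - C2, (k > 0) | (k < 0)), (-C1*y - C2, True))


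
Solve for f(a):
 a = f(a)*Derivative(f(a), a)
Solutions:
 f(a) = -sqrt(C1 + a^2)
 f(a) = sqrt(C1 + a^2)


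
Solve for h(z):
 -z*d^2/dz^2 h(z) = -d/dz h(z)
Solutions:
 h(z) = C1 + C2*z^2


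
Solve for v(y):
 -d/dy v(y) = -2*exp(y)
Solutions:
 v(y) = C1 + 2*exp(y)


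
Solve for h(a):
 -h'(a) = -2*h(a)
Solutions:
 h(a) = C1*exp(2*a)


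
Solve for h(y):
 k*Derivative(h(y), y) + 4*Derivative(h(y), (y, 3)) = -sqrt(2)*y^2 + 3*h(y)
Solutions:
 h(y) = C1*exp(y*(-k/((-3^(1/3) + 3^(5/6)*I)*(sqrt(3)*sqrt(k^3 + 243) + 27)^(1/3)) - 3^(1/3)*(sqrt(3)*sqrt(k^3 + 243) + 27)^(1/3)/12 + 3^(5/6)*I*(sqrt(3)*sqrt(k^3 + 243) + 27)^(1/3)/12)) + C2*exp(y*(k/((3^(1/3) + 3^(5/6)*I)*(sqrt(3)*sqrt(k^3 + 243) + 27)^(1/3)) - 3^(1/3)*(sqrt(3)*sqrt(k^3 + 243) + 27)^(1/3)/12 - 3^(5/6)*I*(sqrt(3)*sqrt(k^3 + 243) + 27)^(1/3)/12)) + C3*exp(3^(1/3)*y*(-3^(1/3)*k/(sqrt(3)*sqrt(k^3 + 243) + 27)^(1/3) + (sqrt(3)*sqrt(k^3 + 243) + 27)^(1/3))/6) + 2*sqrt(2)*k^2/27 + 2*sqrt(2)*k*y/9 + sqrt(2)*y^2/3


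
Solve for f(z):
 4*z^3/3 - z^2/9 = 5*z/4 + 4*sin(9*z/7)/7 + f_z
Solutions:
 f(z) = C1 + z^4/3 - z^3/27 - 5*z^2/8 + 4*cos(9*z/7)/9


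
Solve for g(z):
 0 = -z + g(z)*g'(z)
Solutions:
 g(z) = -sqrt(C1 + z^2)
 g(z) = sqrt(C1 + z^2)


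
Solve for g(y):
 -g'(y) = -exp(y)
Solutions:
 g(y) = C1 + exp(y)


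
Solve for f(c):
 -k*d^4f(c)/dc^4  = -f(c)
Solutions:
 f(c) = C1*exp(-c*(1/k)^(1/4)) + C2*exp(c*(1/k)^(1/4)) + C3*exp(-I*c*(1/k)^(1/4)) + C4*exp(I*c*(1/k)^(1/4))


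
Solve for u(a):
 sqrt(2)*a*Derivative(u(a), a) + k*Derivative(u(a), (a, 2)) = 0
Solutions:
 u(a) = C1 + C2*sqrt(k)*erf(2^(3/4)*a*sqrt(1/k)/2)


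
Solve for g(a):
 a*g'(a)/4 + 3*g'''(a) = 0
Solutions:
 g(a) = C1 + Integral(C2*airyai(-18^(1/3)*a/6) + C3*airybi(-18^(1/3)*a/6), a)


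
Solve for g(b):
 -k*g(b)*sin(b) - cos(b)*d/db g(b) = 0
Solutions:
 g(b) = C1*exp(k*log(cos(b)))


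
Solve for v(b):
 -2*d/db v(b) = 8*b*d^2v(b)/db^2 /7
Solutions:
 v(b) = C1 + C2/b^(3/4)


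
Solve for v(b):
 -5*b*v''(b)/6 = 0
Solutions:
 v(b) = C1 + C2*b


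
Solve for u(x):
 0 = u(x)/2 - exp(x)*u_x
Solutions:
 u(x) = C1*exp(-exp(-x)/2)


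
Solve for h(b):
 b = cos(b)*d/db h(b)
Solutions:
 h(b) = C1 + Integral(b/cos(b), b)


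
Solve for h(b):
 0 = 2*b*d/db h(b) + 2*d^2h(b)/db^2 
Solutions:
 h(b) = C1 + C2*erf(sqrt(2)*b/2)


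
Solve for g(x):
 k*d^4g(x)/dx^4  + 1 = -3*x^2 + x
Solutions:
 g(x) = C1 + C2*x + C3*x^2 + C4*x^3 - x^6/(120*k) + x^5/(120*k) - x^4/(24*k)


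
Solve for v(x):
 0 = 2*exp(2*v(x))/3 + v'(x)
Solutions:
 v(x) = log(-sqrt(1/(C1 + 2*x))) - log(2) + log(6)/2
 v(x) = log(1/(C1 + 2*x))/2 - log(2) + log(6)/2


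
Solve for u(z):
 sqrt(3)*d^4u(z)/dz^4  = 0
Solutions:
 u(z) = C1 + C2*z + C3*z^2 + C4*z^3


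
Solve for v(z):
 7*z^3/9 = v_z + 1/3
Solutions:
 v(z) = C1 + 7*z^4/36 - z/3


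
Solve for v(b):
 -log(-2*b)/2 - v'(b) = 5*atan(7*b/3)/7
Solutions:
 v(b) = C1 - b*log(-b)/2 - 5*b*atan(7*b/3)/7 - b*log(2)/2 + b/2 + 15*log(49*b^2 + 9)/98


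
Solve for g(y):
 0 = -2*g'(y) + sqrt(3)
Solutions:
 g(y) = C1 + sqrt(3)*y/2


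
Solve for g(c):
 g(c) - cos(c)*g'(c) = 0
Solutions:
 g(c) = C1*sqrt(sin(c) + 1)/sqrt(sin(c) - 1)


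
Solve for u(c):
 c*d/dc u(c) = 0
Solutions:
 u(c) = C1


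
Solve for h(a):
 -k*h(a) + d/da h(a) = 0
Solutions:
 h(a) = C1*exp(a*k)


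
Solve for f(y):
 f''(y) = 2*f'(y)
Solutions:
 f(y) = C1 + C2*exp(2*y)


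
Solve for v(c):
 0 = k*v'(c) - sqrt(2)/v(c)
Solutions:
 v(c) = -sqrt(C1 + 2*sqrt(2)*c/k)
 v(c) = sqrt(C1 + 2*sqrt(2)*c/k)


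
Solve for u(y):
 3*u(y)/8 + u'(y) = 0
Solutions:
 u(y) = C1*exp(-3*y/8)


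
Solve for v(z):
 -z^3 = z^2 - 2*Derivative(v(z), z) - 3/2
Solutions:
 v(z) = C1 + z^4/8 + z^3/6 - 3*z/4


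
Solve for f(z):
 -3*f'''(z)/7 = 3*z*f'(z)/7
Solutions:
 f(z) = C1 + Integral(C2*airyai(-z) + C3*airybi(-z), z)


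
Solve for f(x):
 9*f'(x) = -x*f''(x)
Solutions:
 f(x) = C1 + C2/x^8


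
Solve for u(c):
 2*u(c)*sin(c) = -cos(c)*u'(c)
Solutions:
 u(c) = C1*cos(c)^2


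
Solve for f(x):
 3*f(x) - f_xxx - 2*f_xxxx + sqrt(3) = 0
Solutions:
 f(x) = C1*exp(x*(-2 - 1/(4 + sqrt(17))^(1/3) + (4 + sqrt(17))^(1/3))/4)*sin(sqrt(3)*x*((4 + sqrt(17))^(-1/3) + (4 + sqrt(17))^(1/3))/4) + C2*exp(x*(-2 - 1/(4 + sqrt(17))^(1/3) + (4 + sqrt(17))^(1/3))/4)*cos(sqrt(3)*x*((4 + sqrt(17))^(-1/3) + (4 + sqrt(17))^(1/3))/4) + C3*exp(x) + C4*exp(x*(-(4 + sqrt(17))^(1/3) - 1 + (4 + sqrt(17))^(-1/3))/2) - sqrt(3)/3


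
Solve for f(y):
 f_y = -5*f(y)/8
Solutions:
 f(y) = C1*exp(-5*y/8)


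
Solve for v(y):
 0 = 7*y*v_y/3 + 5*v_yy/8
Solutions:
 v(y) = C1 + C2*erf(2*sqrt(105)*y/15)


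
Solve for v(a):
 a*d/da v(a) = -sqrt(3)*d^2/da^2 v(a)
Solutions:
 v(a) = C1 + C2*erf(sqrt(2)*3^(3/4)*a/6)


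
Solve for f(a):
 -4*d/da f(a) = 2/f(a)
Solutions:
 f(a) = -sqrt(C1 - a)
 f(a) = sqrt(C1 - a)


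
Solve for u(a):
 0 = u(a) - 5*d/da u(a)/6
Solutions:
 u(a) = C1*exp(6*a/5)


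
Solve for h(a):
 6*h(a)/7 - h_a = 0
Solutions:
 h(a) = C1*exp(6*a/7)


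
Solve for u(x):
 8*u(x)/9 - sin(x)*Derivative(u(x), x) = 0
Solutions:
 u(x) = C1*(cos(x) - 1)^(4/9)/(cos(x) + 1)^(4/9)


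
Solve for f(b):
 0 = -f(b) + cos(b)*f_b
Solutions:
 f(b) = C1*sqrt(sin(b) + 1)/sqrt(sin(b) - 1)


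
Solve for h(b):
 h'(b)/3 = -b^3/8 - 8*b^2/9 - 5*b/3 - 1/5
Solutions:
 h(b) = C1 - 3*b^4/32 - 8*b^3/9 - 5*b^2/2 - 3*b/5


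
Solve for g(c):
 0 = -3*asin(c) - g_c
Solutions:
 g(c) = C1 - 3*c*asin(c) - 3*sqrt(1 - c^2)


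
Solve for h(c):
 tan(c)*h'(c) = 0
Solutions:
 h(c) = C1


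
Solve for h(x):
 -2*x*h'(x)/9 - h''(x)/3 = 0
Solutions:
 h(x) = C1 + C2*erf(sqrt(3)*x/3)


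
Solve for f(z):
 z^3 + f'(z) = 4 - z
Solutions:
 f(z) = C1 - z^4/4 - z^2/2 + 4*z


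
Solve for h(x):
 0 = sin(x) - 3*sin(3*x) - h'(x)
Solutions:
 h(x) = C1 - cos(x) + cos(3*x)


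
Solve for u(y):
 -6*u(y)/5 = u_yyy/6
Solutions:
 u(y) = C3*exp(-30^(2/3)*y/5) + (C1*sin(3*10^(2/3)*3^(1/6)*y/10) + C2*cos(3*10^(2/3)*3^(1/6)*y/10))*exp(30^(2/3)*y/10)


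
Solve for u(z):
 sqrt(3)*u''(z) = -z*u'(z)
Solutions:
 u(z) = C1 + C2*erf(sqrt(2)*3^(3/4)*z/6)


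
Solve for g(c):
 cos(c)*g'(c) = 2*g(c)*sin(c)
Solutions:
 g(c) = C1/cos(c)^2


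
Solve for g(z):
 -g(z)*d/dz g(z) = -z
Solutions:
 g(z) = -sqrt(C1 + z^2)
 g(z) = sqrt(C1 + z^2)


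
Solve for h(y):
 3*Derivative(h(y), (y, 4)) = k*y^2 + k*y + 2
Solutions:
 h(y) = C1 + C2*y + C3*y^2 + C4*y^3 + k*y^6/1080 + k*y^5/360 + y^4/36


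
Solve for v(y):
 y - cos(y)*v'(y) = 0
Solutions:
 v(y) = C1 + Integral(y/cos(y), y)


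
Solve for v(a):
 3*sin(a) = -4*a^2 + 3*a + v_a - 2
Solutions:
 v(a) = C1 + 4*a^3/3 - 3*a^2/2 + 2*a - 3*cos(a)


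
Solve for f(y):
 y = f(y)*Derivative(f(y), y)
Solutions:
 f(y) = -sqrt(C1 + y^2)
 f(y) = sqrt(C1 + y^2)


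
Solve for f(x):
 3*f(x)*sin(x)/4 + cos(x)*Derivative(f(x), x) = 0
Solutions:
 f(x) = C1*cos(x)^(3/4)


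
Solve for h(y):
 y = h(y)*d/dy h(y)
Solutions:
 h(y) = -sqrt(C1 + y^2)
 h(y) = sqrt(C1 + y^2)


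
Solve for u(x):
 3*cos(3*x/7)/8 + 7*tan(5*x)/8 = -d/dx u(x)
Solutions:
 u(x) = C1 + 7*log(cos(5*x))/40 - 7*sin(3*x/7)/8


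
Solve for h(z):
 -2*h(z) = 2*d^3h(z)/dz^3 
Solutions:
 h(z) = C3*exp(-z) + (C1*sin(sqrt(3)*z/2) + C2*cos(sqrt(3)*z/2))*exp(z/2)


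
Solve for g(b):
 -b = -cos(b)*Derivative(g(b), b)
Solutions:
 g(b) = C1 + Integral(b/cos(b), b)


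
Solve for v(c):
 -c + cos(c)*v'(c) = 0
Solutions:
 v(c) = C1 + Integral(c/cos(c), c)


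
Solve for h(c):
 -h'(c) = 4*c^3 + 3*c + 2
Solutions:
 h(c) = C1 - c^4 - 3*c^2/2 - 2*c


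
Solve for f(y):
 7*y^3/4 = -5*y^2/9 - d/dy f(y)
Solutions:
 f(y) = C1 - 7*y^4/16 - 5*y^3/27


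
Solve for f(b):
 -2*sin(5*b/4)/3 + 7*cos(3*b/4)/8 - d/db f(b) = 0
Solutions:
 f(b) = C1 + 7*sin(3*b/4)/6 + 8*cos(5*b/4)/15


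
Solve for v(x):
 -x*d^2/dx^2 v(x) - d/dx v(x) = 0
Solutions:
 v(x) = C1 + C2*log(x)


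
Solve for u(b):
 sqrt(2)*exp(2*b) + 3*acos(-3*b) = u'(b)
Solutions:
 u(b) = C1 + 3*b*acos(-3*b) + sqrt(1 - 9*b^2) + sqrt(2)*exp(2*b)/2


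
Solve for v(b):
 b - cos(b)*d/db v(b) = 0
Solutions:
 v(b) = C1 + Integral(b/cos(b), b)


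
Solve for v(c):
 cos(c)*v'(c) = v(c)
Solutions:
 v(c) = C1*sqrt(sin(c) + 1)/sqrt(sin(c) - 1)


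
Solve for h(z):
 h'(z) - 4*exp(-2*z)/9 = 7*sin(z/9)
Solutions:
 h(z) = C1 - 63*cos(z/9) - 2*exp(-2*z)/9


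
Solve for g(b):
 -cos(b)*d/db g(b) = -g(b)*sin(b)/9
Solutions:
 g(b) = C1/cos(b)^(1/9)


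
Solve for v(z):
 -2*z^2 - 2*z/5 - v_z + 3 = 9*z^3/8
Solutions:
 v(z) = C1 - 9*z^4/32 - 2*z^3/3 - z^2/5 + 3*z


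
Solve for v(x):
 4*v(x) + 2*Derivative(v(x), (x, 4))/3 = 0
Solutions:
 v(x) = (C1*sin(2^(3/4)*3^(1/4)*x/2) + C2*cos(2^(3/4)*3^(1/4)*x/2))*exp(-2^(3/4)*3^(1/4)*x/2) + (C3*sin(2^(3/4)*3^(1/4)*x/2) + C4*cos(2^(3/4)*3^(1/4)*x/2))*exp(2^(3/4)*3^(1/4)*x/2)


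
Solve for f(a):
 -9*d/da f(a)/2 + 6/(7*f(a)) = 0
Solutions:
 f(a) = -sqrt(C1 + 168*a)/21
 f(a) = sqrt(C1 + 168*a)/21


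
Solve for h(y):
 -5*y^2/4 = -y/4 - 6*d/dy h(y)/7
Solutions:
 h(y) = C1 + 35*y^3/72 - 7*y^2/48


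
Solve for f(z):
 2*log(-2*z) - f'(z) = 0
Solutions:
 f(z) = C1 + 2*z*log(-z) + 2*z*(-1 + log(2))


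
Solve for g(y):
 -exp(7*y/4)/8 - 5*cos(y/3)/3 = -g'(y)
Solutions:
 g(y) = C1 + exp(7*y/4)/14 + 5*sin(y/3)


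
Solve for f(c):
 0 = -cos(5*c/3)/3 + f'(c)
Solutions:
 f(c) = C1 + sin(5*c/3)/5


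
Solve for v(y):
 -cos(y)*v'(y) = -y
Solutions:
 v(y) = C1 + Integral(y/cos(y), y)


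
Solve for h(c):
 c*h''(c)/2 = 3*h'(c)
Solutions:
 h(c) = C1 + C2*c^7


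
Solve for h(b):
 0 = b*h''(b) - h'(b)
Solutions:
 h(b) = C1 + C2*b^2


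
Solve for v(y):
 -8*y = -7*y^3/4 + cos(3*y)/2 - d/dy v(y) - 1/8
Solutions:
 v(y) = C1 - 7*y^4/16 + 4*y^2 - y/8 + sin(3*y)/6


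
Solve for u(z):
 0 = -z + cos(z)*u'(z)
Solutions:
 u(z) = C1 + Integral(z/cos(z), z)


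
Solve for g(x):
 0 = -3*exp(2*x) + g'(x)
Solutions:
 g(x) = C1 + 3*exp(2*x)/2


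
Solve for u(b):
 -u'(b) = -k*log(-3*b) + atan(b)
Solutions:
 u(b) = C1 + b*k*(log(-b) - 1) + b*k*log(3) - b*atan(b) + log(b^2 + 1)/2


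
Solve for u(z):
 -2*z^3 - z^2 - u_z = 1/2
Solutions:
 u(z) = C1 - z^4/2 - z^3/3 - z/2


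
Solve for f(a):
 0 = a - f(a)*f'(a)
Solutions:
 f(a) = -sqrt(C1 + a^2)
 f(a) = sqrt(C1 + a^2)


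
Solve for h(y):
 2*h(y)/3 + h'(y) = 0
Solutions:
 h(y) = C1*exp(-2*y/3)


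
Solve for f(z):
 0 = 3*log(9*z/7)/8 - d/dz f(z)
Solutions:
 f(z) = C1 + 3*z*log(z)/8 - 3*z*log(7)/8 - 3*z/8 + 3*z*log(3)/4


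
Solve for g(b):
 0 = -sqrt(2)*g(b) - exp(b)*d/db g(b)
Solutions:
 g(b) = C1*exp(sqrt(2)*exp(-b))


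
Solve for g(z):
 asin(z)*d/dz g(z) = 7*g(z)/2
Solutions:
 g(z) = C1*exp(7*Integral(1/asin(z), z)/2)


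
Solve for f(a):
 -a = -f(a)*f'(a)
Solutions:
 f(a) = -sqrt(C1 + a^2)
 f(a) = sqrt(C1 + a^2)


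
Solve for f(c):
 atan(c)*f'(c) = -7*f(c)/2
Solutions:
 f(c) = C1*exp(-7*Integral(1/atan(c), c)/2)


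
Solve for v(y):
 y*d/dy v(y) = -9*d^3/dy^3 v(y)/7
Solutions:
 v(y) = C1 + Integral(C2*airyai(-21^(1/3)*y/3) + C3*airybi(-21^(1/3)*y/3), y)


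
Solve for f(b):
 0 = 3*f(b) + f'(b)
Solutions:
 f(b) = C1*exp(-3*b)


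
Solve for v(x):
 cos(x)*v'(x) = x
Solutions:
 v(x) = C1 + Integral(x/cos(x), x)


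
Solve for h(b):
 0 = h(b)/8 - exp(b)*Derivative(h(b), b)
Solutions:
 h(b) = C1*exp(-exp(-b)/8)


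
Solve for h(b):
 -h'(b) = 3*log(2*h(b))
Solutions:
 Integral(1/(log(_y) + log(2)), (_y, h(b)))/3 = C1 - b


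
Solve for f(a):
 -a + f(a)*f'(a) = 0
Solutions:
 f(a) = -sqrt(C1 + a^2)
 f(a) = sqrt(C1 + a^2)


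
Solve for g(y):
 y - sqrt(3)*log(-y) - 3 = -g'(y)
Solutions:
 g(y) = C1 - y^2/2 + sqrt(3)*y*log(-y) + y*(3 - sqrt(3))


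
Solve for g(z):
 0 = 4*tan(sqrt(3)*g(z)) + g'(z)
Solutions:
 g(z) = sqrt(3)*(pi - asin(C1*exp(-4*sqrt(3)*z)))/3
 g(z) = sqrt(3)*asin(C1*exp(-4*sqrt(3)*z))/3


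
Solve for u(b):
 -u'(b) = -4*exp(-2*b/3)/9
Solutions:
 u(b) = C1 - 2*exp(-2*b/3)/3


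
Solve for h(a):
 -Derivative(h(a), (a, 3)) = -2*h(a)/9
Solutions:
 h(a) = C3*exp(6^(1/3)*a/3) + (C1*sin(2^(1/3)*3^(5/6)*a/6) + C2*cos(2^(1/3)*3^(5/6)*a/6))*exp(-6^(1/3)*a/6)


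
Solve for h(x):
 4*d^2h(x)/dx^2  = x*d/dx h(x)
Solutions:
 h(x) = C1 + C2*erfi(sqrt(2)*x/4)


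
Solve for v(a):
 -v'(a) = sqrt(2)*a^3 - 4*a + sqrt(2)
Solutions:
 v(a) = C1 - sqrt(2)*a^4/4 + 2*a^2 - sqrt(2)*a


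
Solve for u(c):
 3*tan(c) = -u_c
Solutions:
 u(c) = C1 + 3*log(cos(c))


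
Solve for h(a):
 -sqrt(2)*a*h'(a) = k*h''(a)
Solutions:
 h(a) = C1 + C2*sqrt(k)*erf(2^(3/4)*a*sqrt(1/k)/2)


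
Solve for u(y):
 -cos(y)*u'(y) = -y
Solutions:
 u(y) = C1 + Integral(y/cos(y), y)


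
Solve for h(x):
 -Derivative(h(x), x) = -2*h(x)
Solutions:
 h(x) = C1*exp(2*x)


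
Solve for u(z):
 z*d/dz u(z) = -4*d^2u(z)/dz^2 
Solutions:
 u(z) = C1 + C2*erf(sqrt(2)*z/4)


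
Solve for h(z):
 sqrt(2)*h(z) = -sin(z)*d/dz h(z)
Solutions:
 h(z) = C1*(cos(z) + 1)^(sqrt(2)/2)/(cos(z) - 1)^(sqrt(2)/2)


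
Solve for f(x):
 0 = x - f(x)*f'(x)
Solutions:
 f(x) = -sqrt(C1 + x^2)
 f(x) = sqrt(C1 + x^2)


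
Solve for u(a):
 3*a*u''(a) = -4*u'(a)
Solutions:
 u(a) = C1 + C2/a^(1/3)


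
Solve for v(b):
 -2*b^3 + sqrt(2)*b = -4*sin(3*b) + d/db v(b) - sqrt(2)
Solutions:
 v(b) = C1 - b^4/2 + sqrt(2)*b^2/2 + sqrt(2)*b - 4*cos(3*b)/3


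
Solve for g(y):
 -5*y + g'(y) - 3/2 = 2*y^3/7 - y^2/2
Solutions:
 g(y) = C1 + y^4/14 - y^3/6 + 5*y^2/2 + 3*y/2


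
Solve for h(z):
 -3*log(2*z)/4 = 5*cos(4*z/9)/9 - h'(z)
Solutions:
 h(z) = C1 + 3*z*log(z)/4 - 3*z/4 + 3*z*log(2)/4 + 5*sin(4*z/9)/4


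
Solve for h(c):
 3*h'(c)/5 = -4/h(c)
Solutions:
 h(c) = -sqrt(C1 - 120*c)/3
 h(c) = sqrt(C1 - 120*c)/3


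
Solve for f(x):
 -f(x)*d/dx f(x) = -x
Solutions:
 f(x) = -sqrt(C1 + x^2)
 f(x) = sqrt(C1 + x^2)


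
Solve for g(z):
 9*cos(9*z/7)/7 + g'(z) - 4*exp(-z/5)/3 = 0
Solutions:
 g(z) = C1 - sin(9*z/7) - 20*exp(-z/5)/3


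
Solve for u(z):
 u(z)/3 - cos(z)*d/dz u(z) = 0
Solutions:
 u(z) = C1*(sin(z) + 1)^(1/6)/(sin(z) - 1)^(1/6)


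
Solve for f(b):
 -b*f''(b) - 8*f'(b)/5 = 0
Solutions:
 f(b) = C1 + C2/b^(3/5)


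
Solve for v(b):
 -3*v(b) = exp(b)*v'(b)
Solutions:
 v(b) = C1*exp(3*exp(-b))


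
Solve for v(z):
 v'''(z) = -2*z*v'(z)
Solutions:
 v(z) = C1 + Integral(C2*airyai(-2^(1/3)*z) + C3*airybi(-2^(1/3)*z), z)


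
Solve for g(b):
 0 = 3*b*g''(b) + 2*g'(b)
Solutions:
 g(b) = C1 + C2*b^(1/3)


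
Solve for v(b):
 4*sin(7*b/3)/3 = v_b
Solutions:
 v(b) = C1 - 4*cos(7*b/3)/7


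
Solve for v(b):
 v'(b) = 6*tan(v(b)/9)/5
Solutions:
 v(b) = -9*asin(C1*exp(2*b/15)) + 9*pi
 v(b) = 9*asin(C1*exp(2*b/15))


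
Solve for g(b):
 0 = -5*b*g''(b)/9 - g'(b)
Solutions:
 g(b) = C1 + C2/b^(4/5)


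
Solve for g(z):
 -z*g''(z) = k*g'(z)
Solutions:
 g(z) = C1 + z^(1 - re(k))*(C2*sin(log(z)*Abs(im(k))) + C3*cos(log(z)*im(k)))


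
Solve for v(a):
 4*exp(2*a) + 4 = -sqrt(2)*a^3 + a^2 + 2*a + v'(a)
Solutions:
 v(a) = C1 + sqrt(2)*a^4/4 - a^3/3 - a^2 + 4*a + 2*exp(2*a)
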